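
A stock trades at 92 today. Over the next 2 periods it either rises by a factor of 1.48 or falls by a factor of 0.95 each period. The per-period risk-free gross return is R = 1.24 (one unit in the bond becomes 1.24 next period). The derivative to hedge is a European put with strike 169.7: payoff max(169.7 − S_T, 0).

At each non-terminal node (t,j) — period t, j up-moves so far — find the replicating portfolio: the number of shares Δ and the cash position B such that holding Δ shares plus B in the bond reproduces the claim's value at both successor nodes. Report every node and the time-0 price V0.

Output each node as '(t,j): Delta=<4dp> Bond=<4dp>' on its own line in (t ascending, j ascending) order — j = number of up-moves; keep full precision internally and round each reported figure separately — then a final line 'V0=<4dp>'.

The replicating-portfolio and risk-neutral prices coincide; use p* = (1.24−0.95)/(1.48−0.95) = 0.5472 for the latter.
At expiry t=2: V(2,0)=86.6700, V(2,1)=40.3480, V(2,2)=0.0000
(1,0): S=87.4000. Δ = (V_up−V_dn)/(S_up−S_dn) = (40.3480−86.6700)/(129.3520−83.0300) = -1.0000. V = [p*·40.3480 + (1−p*)·86.6700]/1.24 = 49.4548. B = V − Δ·S = 136.8548.
(1,1): S=136.1600. Δ = (V_up−V_dn)/(S_up−S_dn) = (0.0000−40.3480)/(201.5168−129.3520) = -0.5591. V = [p*·0.0000 + (1−p*)·40.3480]/1.24 = 14.7345. B = V − Δ·S = 90.8628.
(0,0): S=92.0000. Δ = (V_up−V_dn)/(S_up−S_dn) = (14.7345−49.4548)/(136.1600−87.4000) = -0.7121. V = [p*·14.7345 + (1−p*)·49.4548]/1.24 = 24.5620. B = V − Δ·S = 90.0721.
The time-0 hedge costs 24.5620, which is the no-arbitrage price.

(0,0): Delta=-0.7121 Bond=90.0721
(1,0): Delta=-1.0000 Bond=136.8548
(1,1): Delta=-0.5591 Bond=90.8628
V0=24.5620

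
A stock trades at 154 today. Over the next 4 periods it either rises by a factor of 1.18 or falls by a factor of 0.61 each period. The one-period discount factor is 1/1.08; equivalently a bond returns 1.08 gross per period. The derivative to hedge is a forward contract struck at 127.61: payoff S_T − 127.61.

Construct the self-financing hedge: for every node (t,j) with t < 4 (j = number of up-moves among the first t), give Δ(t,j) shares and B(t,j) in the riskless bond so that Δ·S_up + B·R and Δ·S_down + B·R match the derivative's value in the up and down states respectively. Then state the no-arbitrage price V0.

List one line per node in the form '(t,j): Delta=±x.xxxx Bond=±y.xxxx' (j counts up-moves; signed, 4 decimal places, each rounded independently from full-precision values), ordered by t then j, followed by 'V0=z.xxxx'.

(0,0): Delta=1.0000 Bond=-93.7972
(1,0): Delta=1.0000 Bond=-101.3009
(1,1): Delta=1.0000 Bond=-101.3009
(2,0): Delta=1.0000 Bond=-109.4050
(2,1): Delta=1.0000 Bond=-109.4050
(2,2): Delta=1.0000 Bond=-109.4050
(3,0): Delta=1.0000 Bond=-118.1574
(3,1): Delta=1.0000 Bond=-118.1574
(3,2): Delta=1.0000 Bond=-118.1574
(3,3): Delta=1.0000 Bond=-118.1574
V0=60.2028

The replicating-portfolio and risk-neutral prices coincide; use p* = (1.08−0.61)/(1.18−0.61) = 0.8246 for the latter.
Terminal values V(4,·): V(4,0)=-106.2874, V(4,1)=-86.3630, V(4,2)=-47.8207, V(4,3)=26.7364, V(4,4)=170.9618
(3,0): S=34.9551. Δ = (V_up−V_dn)/(S_up−S_dn) = (-86.3630−-106.2874)/(41.2470−21.3226) = 1.0000. V = [p*·-86.3630 + (1−p*)·-106.2874]/1.08 = -83.2023. B = V − Δ·S = -118.1574.
(3,1): S=67.6180. Δ = (V_up−V_dn)/(S_up−S_dn) = (-47.8207−-86.3630)/(79.7893−41.2470) = 1.0000. V = [p*·-47.8207 + (1−p*)·-86.3630]/1.08 = -50.5394. B = V − Δ·S = -118.1574.
(3,2): S=130.8021. Δ = (V_up−V_dn)/(S_up−S_dn) = (26.7364−-47.8207)/(154.3464−79.7893) = 1.0000. V = [p*·26.7364 + (1−p*)·-47.8207]/1.08 = 12.6446. B = V − Δ·S = -118.1574.
(3,3): S=253.0269. Δ = (V_up−V_dn)/(S_up−S_dn) = (170.9618−26.7364)/(298.5718−154.3464) = 1.0000. V = [p*·170.9618 + (1−p*)·26.7364]/1.08 = 134.8695. B = V − Δ·S = -118.1574.
(2,0): S=57.3034. Δ = (V_up−V_dn)/(S_up−S_dn) = (-50.5394−-83.2023)/(67.6180−34.9551) = 1.0000. V = [p*·-50.5394 + (1−p*)·-83.2023]/1.08 = -52.1016. B = V − Δ·S = -109.4050.
(2,1): S=110.8492. Δ = (V_up−V_dn)/(S_up−S_dn) = (12.6446−-50.5394)/(130.8021−67.6180) = 1.0000. V = [p*·12.6446 + (1−p*)·-50.5394]/1.08 = 1.4442. B = V − Δ·S = -109.4050.
(2,2): S=214.4296. Δ = (V_up−V_dn)/(S_up−S_dn) = (134.8695−12.6446)/(253.0269−130.8021) = 1.0000. V = [p*·134.8695 + (1−p*)·12.6446]/1.08 = 105.0246. B = V − Δ·S = -109.4050.
(1,0): S=93.9400. Δ = (V_up−V_dn)/(S_up−S_dn) = (1.4442−-52.1016)/(110.8492−57.3034) = 1.0000. V = [p*·1.4442 + (1−p*)·-52.1016]/1.08 = -7.3609. B = V − Δ·S = -101.3009.
(1,1): S=181.7200. Δ = (V_up−V_dn)/(S_up−S_dn) = (105.0246−1.4442)/(214.4296−110.8492) = 1.0000. V = [p*·105.0246 + (1−p*)·1.4442]/1.08 = 80.4191. B = V − Δ·S = -101.3009.
(0,0): S=154.0000. Δ = (V_up−V_dn)/(S_up−S_dn) = (80.4191−-7.3609)/(181.7200−93.9400) = 1.0000. V = [p*·80.4191 + (1−p*)·-7.3609]/1.08 = 60.2028. B = V − Δ·S = -93.7972.
Self-financing check: at every node Δ·S+B equals the discounted successor values.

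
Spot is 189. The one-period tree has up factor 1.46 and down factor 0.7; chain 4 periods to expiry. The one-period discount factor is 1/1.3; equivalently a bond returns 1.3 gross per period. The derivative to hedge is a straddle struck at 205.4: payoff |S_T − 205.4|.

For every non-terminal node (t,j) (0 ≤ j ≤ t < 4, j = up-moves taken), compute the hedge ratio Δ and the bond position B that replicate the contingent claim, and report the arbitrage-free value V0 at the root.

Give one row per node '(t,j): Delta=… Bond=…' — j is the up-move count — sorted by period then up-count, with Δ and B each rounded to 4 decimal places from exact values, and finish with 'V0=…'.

The replicating-portfolio and risk-neutral prices coincide; use p* = (1.3−0.7)/(1.46−0.7) = 0.7895 for the latter.
At expiry t=4: V(4,0)=160.0211, V(4,1)=110.7526, V(4,2)=7.9925, V(4,3)=206.3356, V(4,4)=653.3628
(3,0): S=64.8270. Δ = (V_up−V_dn)/(S_up−S_dn) = (110.7526−160.0211)/(94.6474−45.3789) = -1.0000. V = [p*·110.7526 + (1−p*)·160.0211]/1.3 = 93.1730. B = V − Δ·S = 158.0000.
(3,1): S=135.2106. Δ = (V_up−V_dn)/(S_up−S_dn) = (7.9925−110.7526)/(197.4075−94.6474) = -1.0000. V = [p*·7.9925 + (1−p*)·110.7526]/1.3 = 22.7894. B = V − Δ·S = 158.0000.
(3,2): S=282.0107. Δ = (V_up−V_dn)/(S_up−S_dn) = (206.3356−7.9925)/(411.7356−197.4075) = 0.9254. V = [p*·206.3356 + (1−p*)·7.9925]/1.3 = 126.5994. B = V − Δ·S = -134.3784.
(3,3): S=588.1937. Δ = (V_up−V_dn)/(S_up−S_dn) = (653.3628−206.3356)/(858.7628−411.7356) = 1.0000. V = [p*·653.3628 + (1−p*)·206.3356]/1.3 = 430.1937. B = V − Δ·S = -158.0000.
(2,0): S=92.6100. Δ = (V_up−V_dn)/(S_up−S_dn) = (22.7894−93.1730)/(135.2106−64.8270) = -1.0000. V = [p*·22.7894 + (1−p*)·93.1730]/1.3 = 28.9285. B = V − Δ·S = 121.5385.
(2,1): S=193.1580. Δ = (V_up−V_dn)/(S_up−S_dn) = (126.5994−22.7894)/(282.0107−135.2106) = 0.7072. V = [p*·126.5994 + (1−p*)·22.7894]/1.3 = 80.5728. B = V − Δ·S = -56.0193.
(2,2): S=402.8724. Δ = (V_up−V_dn)/(S_up−S_dn) = (430.1937−126.5994)/(588.1937−282.0107) = 0.9915. V = [p*·430.1937 + (1−p*)·126.5994]/1.3 = 281.7532. B = V − Δ·S = -117.7131.
(1,0): S=132.3000. Δ = (V_up−V_dn)/(S_up−S_dn) = (80.5728−28.9285)/(193.1580−92.6100) = 0.5136. V = [p*·80.5728 + (1−p*)·28.9285]/1.3 = 53.6156. B = V − Δ·S = -14.3374.
(1,1): S=275.9400. Δ = (V_up−V_dn)/(S_up−S_dn) = (281.7532−80.5728)/(402.8724−193.1580) = 0.9593. V = [p*·281.7532 + (1−p*)·80.5728]/1.3 = 184.1534. B = V − Δ·S = -80.5576.
(0,0): S=189.0000. Δ = (V_up−V_dn)/(S_up−S_dn) = (184.1534−53.6156)/(275.9400−132.3000) = 0.9088. V = [p*·184.1534 + (1−p*)·53.6156]/1.3 = 120.5167. B = V − Δ·S = -51.2435.
Root portfolio cost Δ·189+B reproduces V0=120.5167.

(0,0): Delta=0.9088 Bond=-51.2435
(1,0): Delta=0.5136 Bond=-14.3374
(1,1): Delta=0.9593 Bond=-80.5576
(2,0): Delta=-1.0000 Bond=121.5385
(2,1): Delta=0.7072 Bond=-56.0193
(2,2): Delta=0.9915 Bond=-117.7131
(3,0): Delta=-1.0000 Bond=158.0000
(3,1): Delta=-1.0000 Bond=158.0000
(3,2): Delta=0.9254 Bond=-134.3784
(3,3): Delta=1.0000 Bond=-158.0000
V0=120.5167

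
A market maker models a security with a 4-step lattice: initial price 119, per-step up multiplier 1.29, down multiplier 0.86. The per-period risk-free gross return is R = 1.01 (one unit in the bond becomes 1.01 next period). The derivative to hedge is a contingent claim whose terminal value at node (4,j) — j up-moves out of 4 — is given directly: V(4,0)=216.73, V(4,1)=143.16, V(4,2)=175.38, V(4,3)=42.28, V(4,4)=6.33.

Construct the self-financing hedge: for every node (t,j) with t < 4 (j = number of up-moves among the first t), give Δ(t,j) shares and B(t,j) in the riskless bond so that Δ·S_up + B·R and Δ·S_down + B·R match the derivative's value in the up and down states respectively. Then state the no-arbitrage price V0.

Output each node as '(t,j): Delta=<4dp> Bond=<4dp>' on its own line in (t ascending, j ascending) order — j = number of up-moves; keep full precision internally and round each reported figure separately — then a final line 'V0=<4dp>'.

(0,0): Delta=-0.7432 Bond=235.6447
(1,0): Delta=-0.7296 Bond=236.6132
(1,1): Delta=-0.7601 Bond=240.5920
(2,0): Delta=-0.9593 Bond=259.1894
(2,1): Delta=-0.4439 Bond=201.2539
(2,2): Delta=-1.1536 Bond=320.9202
(3,0): Delta=-2.2604 Bond=360.2673
(3,1): Delta=0.6600 Bond=77.9406
(3,2): Delta=-1.8175 Bond=437.2079
(3,3): Delta=-0.3273 Bond=113.0495
V0=147.2046

Risk-neutral probability p* = (R−d)/(u−d) = (1.01−0.86)/(1.29−0.86) = 0.3488.
Terminal values V(4,·): V(4,0)=216.7300, V(4,1)=143.1600, V(4,2)=175.3800, V(4,3)=42.2800, V(4,4)=6.3300
  t=3,j=0: stock 75.6907 → up 97.6410 (V=143.1600), down 65.0940 (V=216.7300). Price 189.1743; hedge Δ=-2.2604, bond B=360.2673.
  t=3,j=1: stock 113.5360 → up 146.4614 (V=175.3800), down 97.6410 (V=143.1600). Price 152.8708; hedge Δ=0.6600, bond B=77.9406.
  t=3,j=2: stock 170.3040 → up 219.6922 (V=42.2800), down 146.4614 (V=175.3800). Price 127.6730; hedge Δ=-1.8175, bond B=437.2079.
  t=3,j=3: stock 255.4560 → up 329.5382 (V=6.3300), down 219.6922 (V=42.2800). Price 29.4449; hedge Δ=-0.3273, bond B=113.0495.
  t=2,j=0: stock 88.0124 → up 113.5360 (V=152.8708), down 75.6907 (V=189.1743). Price 174.7627; hedge Δ=-0.9593, bond B=259.1894.
  t=2,j=1: stock 132.0186 → up 170.3040 (V=127.6730), down 113.5360 (V=152.8708). Price 142.6544; hedge Δ=-0.4439, bond B=201.2539.
  t=2,j=2: stock 198.0279 → up 255.4560 (V=29.4449), down 170.3040 (V=127.6730). Price 92.4826; hedge Δ=-1.1536, bond B=320.9202.
  t=1,j=0: stock 102.3400 → up 132.0186 (V=142.6544), down 88.0124 (V=174.7627). Price 161.9427; hedge Δ=-0.7296, bond B=236.6132.
  t=1,j=1: stock 153.5100 → up 198.0279 (V=92.4826), down 132.0186 (V=142.6544). Price 123.9134; hedge Δ=-0.7601, bond B=240.5920.
  t=0,j=0: stock 119.0000 → up 153.5100 (V=123.9134), down 102.3400 (V=161.9427). Price 147.2046; hedge Δ=-0.7432, bond B=235.6447.
Each (Δ,B) replicates both successor values, so the strategy is self-financing and V0 is arbitrage-free.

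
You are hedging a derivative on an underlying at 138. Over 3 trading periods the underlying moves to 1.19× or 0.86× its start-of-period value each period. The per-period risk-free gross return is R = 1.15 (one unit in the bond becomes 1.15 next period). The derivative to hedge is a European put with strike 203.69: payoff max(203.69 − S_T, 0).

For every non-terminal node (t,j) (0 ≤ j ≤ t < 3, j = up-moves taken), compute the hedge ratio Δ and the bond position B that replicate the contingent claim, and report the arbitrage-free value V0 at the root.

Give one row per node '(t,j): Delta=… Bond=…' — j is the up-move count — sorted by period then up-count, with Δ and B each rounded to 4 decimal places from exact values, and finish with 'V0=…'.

(0,0): Delta=-0.6299 Bond=95.7364
(1,0): Delta=-1.0000 Bond=154.0189
(1,1): Delta=-0.5930 Bond=104.0387
(2,0): Delta=-1.0000 Bond=177.1217
(2,1): Delta=-1.0000 Bond=177.1217
(2,2): Delta=-0.5525 Bond=111.7165
V0=8.8085

Since d<R<u, set p* = (R−d)/(u−d) = 0.8788; price each node as the discounted p*-expectation of its children.
Terminal payoffs: V(3,0)=115.9143, V(3,1)=82.2329, V(3,2)=35.6273, V(3,3)=0.0000
Node (2,0) S=102.0648: V=(p*·82.2329+(1−p*)·115.9143)/1.15=75.0569; Δ=(82.2329−115.9143)/(121.4571−87.7757)=-1.0000; B=V−Δ·S=177.1217
Node (2,1) S=141.2292: V=(p*·35.6273+(1−p*)·82.2329)/1.15=35.8925; Δ=(35.6273−82.2329)/(168.0627−121.4571)=-1.0000; B=V−Δ·S=177.1217
Node (2,2) S=195.4218: V=(p*·0.0000+(1−p*)·35.6273)/1.15=3.7552; Δ=(0.0000−35.6273)/(232.5519−168.0627)=-0.5525; B=V−Δ·S=111.7165
Node (1,0) S=118.6800: V=(p*·35.8925+(1−p*)·75.0569)/1.15=35.3389; Δ=(35.8925−75.0569)/(141.2292−102.0648)=-1.0000; B=V−Δ·S=154.0189
Node (1,1) S=164.2200: V=(p*·3.7552+(1−p*)·35.8925)/1.15=6.6527; Δ=(3.7552−35.8925)/(195.4218−141.2292)=-0.5930; B=V−Δ·S=104.0387
Node (0,0) S=138.0000: V=(p*·6.6527+(1−p*)·35.3389)/1.15=8.8085; Δ=(6.6527−35.3389)/(164.2200−118.6800)=-0.6299; B=V−Δ·S=95.7364
Self-financing check: at every node Δ·S+B equals the discounted successor values.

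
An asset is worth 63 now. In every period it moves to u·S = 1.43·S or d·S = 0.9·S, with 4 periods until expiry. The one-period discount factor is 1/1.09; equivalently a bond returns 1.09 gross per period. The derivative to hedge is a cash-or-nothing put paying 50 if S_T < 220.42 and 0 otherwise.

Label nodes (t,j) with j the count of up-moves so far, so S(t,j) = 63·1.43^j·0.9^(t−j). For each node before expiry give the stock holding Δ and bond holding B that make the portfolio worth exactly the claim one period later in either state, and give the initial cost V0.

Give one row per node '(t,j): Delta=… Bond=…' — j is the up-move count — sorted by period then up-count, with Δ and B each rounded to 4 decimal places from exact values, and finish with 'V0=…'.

The replicating-portfolio and risk-neutral prices coincide; use p* = (1.09−0.9)/(1.43−0.9) = 0.3585 for the latter.
At expiry t=4: V(4,0)=50.0000, V(4,1)=50.0000, V(4,2)=50.0000, V(4,3)=50.0000, V(4,4)=0.0000
Node (3,0) S=45.9270: V=(p*·50.0000+(1−p*)·50.0000)/1.09=45.8716; Δ=(50.0000−50.0000)/(65.6756−41.3343)=0.0000; B=V−Δ·S=45.8716
Node (3,1) S=72.9729: V=(p*·50.0000+(1−p*)·50.0000)/1.09=45.8716; Δ=(50.0000−50.0000)/(104.3512−65.6756)=0.0000; B=V−Δ·S=45.8716
Node (3,2) S=115.9458: V=(p*·50.0000+(1−p*)·50.0000)/1.09=45.8716; Δ=(50.0000−50.0000)/(165.8025−104.3512)=0.0000; B=V−Δ·S=45.8716
Node (3,3) S=184.2250: V=(p*·0.0000+(1−p*)·50.0000)/1.09=29.4270; Δ=(0.0000−50.0000)/(263.4418−165.8025)=-0.5121; B=V−Δ·S=123.7667
Node (2,0) S=51.0300: V=(p*·45.8716+(1−p*)·45.8716)/1.09=42.0840; Δ=(45.8716−45.8716)/(72.9729−45.9270)=0.0000; B=V−Δ·S=42.0840
Node (2,1) S=81.0810: V=(p*·45.8716+(1−p*)·45.8716)/1.09=42.0840; Δ=(45.8716−45.8716)/(115.9458−72.9729)=0.0000; B=V−Δ·S=42.0840
Node (2,2) S=128.8287: V=(p*·29.4270+(1−p*)·45.8716)/1.09=36.6756; Δ=(29.4270−45.8716)/(184.2250−115.9458)=-0.2408; B=V−Δ·S=67.7030
Node (1,0) S=56.7000: V=(p*·42.0840+(1−p*)·42.0840)/1.09=38.6092; Δ=(42.0840−42.0840)/(81.0810−51.0300)=0.0000; B=V−Δ·S=38.6092
Node (1,1) S=90.0900: V=(p*·36.6756+(1−p*)·42.0840)/1.09=36.8304; Δ=(36.6756−42.0840)/(128.8287−81.0810)=-0.1133; B=V−Δ·S=47.0350
Node (0,0) S=63.0000: V=(p*·36.8304+(1−p*)·38.6092)/1.09=34.8362; Δ=(36.8304−38.6092)/(90.0900−56.7000)=-0.0533; B=V−Δ·S=38.1924
Each (Δ,B) replicates both successor values, so the strategy is self-financing and V0 is arbitrage-free.

(0,0): Delta=-0.0533 Bond=38.1924
(1,0): Delta=0.0000 Bond=38.6092
(1,1): Delta=-0.1133 Bond=47.0350
(2,0): Delta=0.0000 Bond=42.0840
(2,1): Delta=0.0000 Bond=42.0840
(2,2): Delta=-0.2408 Bond=67.7030
(3,0): Delta=0.0000 Bond=45.8716
(3,1): Delta=0.0000 Bond=45.8716
(3,2): Delta=0.0000 Bond=45.8716
(3,3): Delta=-0.5121 Bond=123.7667
V0=34.8362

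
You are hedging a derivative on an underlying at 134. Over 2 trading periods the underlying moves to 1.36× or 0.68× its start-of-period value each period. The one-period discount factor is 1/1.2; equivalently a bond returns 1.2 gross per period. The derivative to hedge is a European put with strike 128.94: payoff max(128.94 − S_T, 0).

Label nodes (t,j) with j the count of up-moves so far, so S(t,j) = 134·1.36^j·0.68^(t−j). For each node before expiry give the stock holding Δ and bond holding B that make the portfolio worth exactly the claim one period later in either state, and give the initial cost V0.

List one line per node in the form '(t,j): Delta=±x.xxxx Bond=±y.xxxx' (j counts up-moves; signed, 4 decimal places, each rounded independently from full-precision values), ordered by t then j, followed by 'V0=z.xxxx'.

The replicating-portfolio and risk-neutral prices coincide; use p* = (1.2−0.68)/(1.36−0.68) = 0.7647 for the latter.
Terminal payoffs: V(2,0)=66.9784, V(2,1)=5.0168, V(2,2)=0.0000
  t=1,j=0: stock 91.1200 → up 123.9232 (V=5.0168), down 61.9616 (V=66.9784). Price 16.3300; hedge Δ=-1.0000, bond B=107.4500.
  t=1,j=1: stock 182.2400 → up 247.8464 (V=0.0000), down 123.9232 (V=5.0168). Price 0.9837; hedge Δ=-0.0405, bond B=8.3613.
  t=0,j=0: stock 134.0000 → up 182.2400 (V=0.9837), down 91.1200 (V=16.3300). Price 3.8288; hedge Δ=-0.1684, bond B=26.3969.
Root portfolio cost Δ·134+B reproduces V0=3.8288.

(0,0): Delta=-0.1684 Bond=26.3969
(1,0): Delta=-1.0000 Bond=107.4500
(1,1): Delta=-0.0405 Bond=8.3613
V0=3.8288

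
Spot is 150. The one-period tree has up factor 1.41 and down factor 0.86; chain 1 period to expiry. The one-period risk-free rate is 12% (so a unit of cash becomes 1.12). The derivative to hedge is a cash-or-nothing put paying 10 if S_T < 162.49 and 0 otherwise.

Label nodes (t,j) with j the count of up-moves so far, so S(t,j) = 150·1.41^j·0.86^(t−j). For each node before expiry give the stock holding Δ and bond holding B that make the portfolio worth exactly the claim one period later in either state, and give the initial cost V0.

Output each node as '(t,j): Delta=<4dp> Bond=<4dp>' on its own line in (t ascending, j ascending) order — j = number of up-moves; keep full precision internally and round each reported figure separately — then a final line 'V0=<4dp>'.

(0,0): Delta=-0.1212 Bond=22.8896
V0=4.7078

Since d<R<u, set p* = (R−d)/(u−d) = 0.4727; price each node as the discounted p*-expectation of its children.
Payoff layer (t=1): V(1,0)=10.0000, V(1,1)=0.0000
Node (0,0) S=150.0000: V=(p*·0.0000+(1−p*)·10.0000)/1.12=4.7078; Δ=(0.0000−10.0000)/(211.5000−129.0000)=-0.1212; B=V−Δ·S=22.8896
Each (Δ,B) replicates both successor values, so the strategy is self-financing and V0 is arbitrage-free.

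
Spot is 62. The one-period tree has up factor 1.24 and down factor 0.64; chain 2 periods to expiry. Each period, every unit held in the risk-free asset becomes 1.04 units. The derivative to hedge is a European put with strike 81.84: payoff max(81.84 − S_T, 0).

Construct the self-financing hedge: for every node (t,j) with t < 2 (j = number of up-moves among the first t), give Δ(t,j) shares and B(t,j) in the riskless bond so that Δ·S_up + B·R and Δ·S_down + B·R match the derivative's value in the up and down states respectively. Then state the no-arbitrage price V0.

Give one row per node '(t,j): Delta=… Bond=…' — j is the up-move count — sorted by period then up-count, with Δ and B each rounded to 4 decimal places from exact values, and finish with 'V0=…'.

(0,0): Delta=-0.7675 Bond=66.7957
(1,0): Delta=-1.0000 Bond=78.6923
(1,1): Delta=-0.7075 Bond=64.8552
V0=19.2094

The replicating-portfolio and risk-neutral prices coincide; use p* = (1.04−0.64)/(1.24−0.64) = 0.6667 for the latter.
Terminal payoffs: V(2,0)=56.4448, V(2,1)=32.6368, V(2,2)=0.0000
(1,0): S=39.6800. Δ = (V_up−V_dn)/(S_up−S_dn) = (32.6368−56.4448)/(49.2032−25.3952) = -1.0000. V = [p*·32.6368 + (1−p*)·56.4448]/1.04 = 39.0123. B = V − Δ·S = 78.6923.
(1,1): S=76.8800. Δ = (V_up−V_dn)/(S_up−S_dn) = (0.0000−32.6368)/(95.3312−49.2032) = -0.7075. V = [p*·0.0000 + (1−p*)·32.6368]/1.04 = 10.4605. B = V − Δ·S = 64.8552.
(0,0): S=62.0000. Δ = (V_up−V_dn)/(S_up−S_dn) = (10.4605−39.0123)/(76.8800−39.6800) = -0.7675. V = [p*·10.4605 + (1−p*)·39.0123]/1.04 = 19.2094. B = V − Δ·S = 66.7957.
Each (Δ,B) replicates both successor values, so the strategy is self-financing and V0 is arbitrage-free.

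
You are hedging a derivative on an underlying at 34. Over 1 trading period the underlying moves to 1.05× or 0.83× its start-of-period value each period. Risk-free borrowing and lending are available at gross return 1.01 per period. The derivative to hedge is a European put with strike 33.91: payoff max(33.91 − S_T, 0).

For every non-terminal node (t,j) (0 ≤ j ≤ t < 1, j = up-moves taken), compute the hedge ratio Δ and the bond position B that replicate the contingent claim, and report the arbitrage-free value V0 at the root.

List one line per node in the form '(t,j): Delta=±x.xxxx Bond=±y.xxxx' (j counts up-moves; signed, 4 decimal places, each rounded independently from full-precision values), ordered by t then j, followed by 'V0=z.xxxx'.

Under the risk-neutral measure, an up-move has probability p* = (R−d)/(u−d) = 0.8182 and values discount at R = 1.01.
Terminal payoffs: V(1,0)=5.6900, V(1,1)=0.0000
(0,0): S=34.0000. Δ = (V_up−V_dn)/(S_up−S_dn) = (0.0000−5.6900)/(35.7000−28.2200) = -0.7607. V = [p*·0.0000 + (1−p*)·5.6900]/1.01 = 1.0243. B = V − Δ·S = 26.8879.
Self-financing check: at every node Δ·S+B equals the discounted successor values.

(0,0): Delta=-0.7607 Bond=26.8879
V0=1.0243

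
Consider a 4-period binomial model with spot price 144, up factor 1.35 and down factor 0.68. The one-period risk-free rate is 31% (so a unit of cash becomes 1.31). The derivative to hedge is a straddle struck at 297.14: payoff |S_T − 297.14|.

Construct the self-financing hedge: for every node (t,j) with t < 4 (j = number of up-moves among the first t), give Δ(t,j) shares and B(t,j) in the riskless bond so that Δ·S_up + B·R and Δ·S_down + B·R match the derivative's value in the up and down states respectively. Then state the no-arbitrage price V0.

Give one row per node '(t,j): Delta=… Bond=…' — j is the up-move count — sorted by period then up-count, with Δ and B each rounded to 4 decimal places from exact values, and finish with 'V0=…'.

Since d<R<u, set p* = (R−d)/(u−d) = 0.9403; price each node as the discounted p*-expectation of its children.
Terminal payoffs: V(4,0)=266.3508, V(4,1)=236.0144, V(4,2)=175.7877, V(4,3)=56.2201, V(4,4)=181.1569
  t=3,j=0: stock 45.2782 → up 61.1256 (V=236.0144), down 30.7892 (V=266.3508). Price 181.5462; hedge Δ=-1.0000, bond B=226.8244.
  t=3,j=1: stock 89.8906 → up 121.3523 (V=175.7877), down 61.1256 (V=236.0144). Price 136.9339; hedge Δ=-1.0000, bond B=226.8244.
  t=3,j=2: stock 178.4592 → up 240.9199 (V=56.2201), down 121.3523 (V=175.7877). Price 48.3652; hedge Δ=-1.0000, bond B=226.8244.
  t=3,j=3: stock 354.2940 → up 478.2969 (V=181.1569), down 240.9199 (V=56.2201). Price 132.5939; hedge Δ=0.5263, bond B=-53.8790.
  t=2,j=0: stock 66.5856 → up 89.8906 (V=136.9339), down 45.2782 (V=181.5462). Price 106.5628; hedge Δ=-1.0000, bond B=173.1484.
  t=2,j=1: stock 132.1920 → up 178.4592 (V=48.3652), down 89.8906 (V=136.9339). Price 40.9564; hedge Δ=-1.0000, bond B=173.1484.
  t=2,j=2: stock 262.4400 → up 354.2940 (V=132.5939), down 178.4592 (V=48.3652). Price 97.3781; hedge Δ=0.4790, bond B=-28.3363.
  t=1,j=0: stock 97.9200 → up 132.1920 (V=40.9564), down 66.5856 (V=106.5628). Price 34.2544; hedge Δ=-1.0000, bond B=132.1744.
  t=1,j=1: stock 194.4000 → up 262.4400 (V=97.3781), down 132.1920 (V=40.9564). Price 71.7631; hedge Δ=0.4332, bond B=-12.4484.
  t=0,j=0: stock 144.0000 → up 194.4000 (V=71.7631), down 97.9200 (V=34.2544). Price 53.0716; hedge Δ=0.3888, bond B=-2.9116.
Self-financing check: at every node Δ·S+B equals the discounted successor values.

(0,0): Delta=0.3888 Bond=-2.9116
(1,0): Delta=-1.0000 Bond=132.1744
(1,1): Delta=0.4332 Bond=-12.4484
(2,0): Delta=-1.0000 Bond=173.1484
(2,1): Delta=-1.0000 Bond=173.1484
(2,2): Delta=0.4790 Bond=-28.3363
(3,0): Delta=-1.0000 Bond=226.8244
(3,1): Delta=-1.0000 Bond=226.8244
(3,2): Delta=-1.0000 Bond=226.8244
(3,3): Delta=0.5263 Bond=-53.8790
V0=53.0716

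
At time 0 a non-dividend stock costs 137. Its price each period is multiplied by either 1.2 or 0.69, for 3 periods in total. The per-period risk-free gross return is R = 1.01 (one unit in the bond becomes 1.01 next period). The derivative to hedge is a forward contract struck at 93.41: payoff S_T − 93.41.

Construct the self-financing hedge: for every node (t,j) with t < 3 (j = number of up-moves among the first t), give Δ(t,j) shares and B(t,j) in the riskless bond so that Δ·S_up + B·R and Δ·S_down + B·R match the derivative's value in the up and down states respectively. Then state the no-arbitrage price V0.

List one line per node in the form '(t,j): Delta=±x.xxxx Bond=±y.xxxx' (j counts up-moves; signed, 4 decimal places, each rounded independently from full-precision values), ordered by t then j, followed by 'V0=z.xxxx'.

Since d<R<u, set p* = (R−d)/(u−d) = 0.6275; price each node as the discounted p*-expectation of its children.
At expiry t=3: V(3,0)=-48.4043, V(3,1)=-15.1392, V(3,2)=42.7132, V(3,3)=143.3260
(2,0): S=65.2257. Δ = (V_up−V_dn)/(S_up−S_dn) = (-15.1392−-48.4043)/(78.2708−45.0057) = 1.0000. V = [p*·-15.1392 + (1−p*)·-48.4043]/1.01 = -27.2594. B = V − Δ·S = -92.4851.
(2,1): S=113.4360. Δ = (V_up−V_dn)/(S_up−S_dn) = (42.7132−-15.1392)/(136.1232−78.2708) = 1.0000. V = [p*·42.7132 + (1−p*)·-15.1392]/1.01 = 20.9509. B = V − Δ·S = -92.4851.
(2,2): S=197.2800. Δ = (V_up−V_dn)/(S_up−S_dn) = (143.3260−42.7132)/(236.7360−136.1232) = 1.0000. V = [p*·143.3260 + (1−p*)·42.7132]/1.01 = 104.7949. B = V − Δ·S = -92.4851.
(1,0): S=94.5300. Δ = (V_up−V_dn)/(S_up−S_dn) = (20.9509−-27.2594)/(113.4360−65.2257) = 1.0000. V = [p*·20.9509 + (1−p*)·-27.2594]/1.01 = 2.9605. B = V − Δ·S = -91.5695.
(1,1): S=164.4000. Δ = (V_up−V_dn)/(S_up−S_dn) = (104.7949−20.9509)/(197.2800−113.4360) = 1.0000. V = [p*·104.7949 + (1−p*)·20.9509]/1.01 = 72.8305. B = V − Δ·S = -91.5695.
(0,0): S=137.0000. Δ = (V_up−V_dn)/(S_up−S_dn) = (72.8305−2.9605)/(164.4000−94.5300) = 1.0000. V = [p*·72.8305 + (1−p*)·2.9605]/1.01 = 46.3372. B = V − Δ·S = -90.6628.
The time-0 hedge costs 46.3372, which is the no-arbitrage price.

(0,0): Delta=1.0000 Bond=-90.6628
(1,0): Delta=1.0000 Bond=-91.5695
(1,1): Delta=1.0000 Bond=-91.5695
(2,0): Delta=1.0000 Bond=-92.4851
(2,1): Delta=1.0000 Bond=-92.4851
(2,2): Delta=1.0000 Bond=-92.4851
V0=46.3372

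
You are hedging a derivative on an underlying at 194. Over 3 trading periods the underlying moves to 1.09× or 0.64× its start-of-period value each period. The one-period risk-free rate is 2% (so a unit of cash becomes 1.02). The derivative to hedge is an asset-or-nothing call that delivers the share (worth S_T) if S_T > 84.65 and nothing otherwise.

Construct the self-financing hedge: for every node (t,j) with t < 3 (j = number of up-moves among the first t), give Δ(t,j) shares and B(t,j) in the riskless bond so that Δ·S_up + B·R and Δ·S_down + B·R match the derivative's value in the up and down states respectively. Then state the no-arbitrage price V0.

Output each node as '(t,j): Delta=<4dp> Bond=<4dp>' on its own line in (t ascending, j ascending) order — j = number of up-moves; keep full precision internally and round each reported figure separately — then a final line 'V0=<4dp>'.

The replicating-portfolio and risk-neutral prices coincide; use p* = (1.02−0.64)/(1.09−0.64) = 0.8444 for the latter.
Terminal values V(3,·): V(3,0)=0.0000, V(3,1)=86.6140, V(3,2)=147.5145, V(3,3)=251.2356
  t=2,j=0: stock 79.4624 → up 86.6140 (V=86.6140), down 50.8559 (V=0.0000). Price 71.7066; hedge Δ=2.4222, bond B=-120.7690.
  t=2,j=1: stock 135.3344 → up 147.5145 (V=147.5145), down 86.6140 (V=86.6140). Price 135.3344; hedge Δ=1.0000, bond B=0.0000.
  t=2,j=2: stock 230.4914 → up 251.2356 (V=251.2356), down 147.5145 (V=147.5145). Price 230.4914; hedge Δ=1.0000, bond B=0.0000.
  t=1,j=0: stock 124.1600 → up 135.3344 (V=135.3344), down 79.4624 (V=71.7066). Price 122.9772; hedge Δ=1.1388, bond B=-18.4179.
  t=1,j=1: stock 211.4600 → up 230.4914 (V=230.4914), down 135.3344 (V=135.3344). Price 211.4600; hedge Δ=1.0000, bond B=0.0000.
  t=0,j=0: stock 194.0000 → up 211.4600 (V=211.4600), down 124.1600 (V=122.9772). Price 193.8196; hedge Δ=1.0135, bond B=-2.8088.
Self-financing check: at every node Δ·S+B equals the discounted successor values.

(0,0): Delta=1.0135 Bond=-2.8088
(1,0): Delta=1.1388 Bond=-18.4179
(1,1): Delta=1.0000 Bond=0.0000
(2,0): Delta=2.4222 Bond=-120.7690
(2,1): Delta=1.0000 Bond=0.0000
(2,2): Delta=1.0000 Bond=0.0000
V0=193.8196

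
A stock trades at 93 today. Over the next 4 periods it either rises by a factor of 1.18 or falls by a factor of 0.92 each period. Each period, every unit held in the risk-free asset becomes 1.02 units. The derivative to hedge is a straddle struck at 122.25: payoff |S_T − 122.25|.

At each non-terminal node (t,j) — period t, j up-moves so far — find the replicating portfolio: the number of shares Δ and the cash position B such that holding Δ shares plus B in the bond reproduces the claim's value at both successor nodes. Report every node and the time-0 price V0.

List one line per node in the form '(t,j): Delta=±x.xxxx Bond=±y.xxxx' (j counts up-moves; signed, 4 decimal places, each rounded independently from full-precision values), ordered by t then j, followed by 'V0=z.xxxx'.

(0,0): Delta=-0.4337 Bond=67.3638
(1,0): Delta=-0.7657 Bond=97.1185
(1,1): Delta=-0.0195 Bond=23.2591
(2,0): Delta=-1.0000 Bond=117.5029
(2,1): Delta=-0.4734 Bond=69.5537
(2,2): Delta=0.5467 Bond=-49.6027
(3,0): Delta=-1.0000 Bond=119.8529
(3,1): Delta=-1.0000 Bond=119.8529
(3,2): Delta=0.1834 Bond=-7.3084
(3,3): Delta=1.0000 Bond=-119.8529
V0=27.0302

Under the risk-neutral measure, an up-move has probability p* = (R−d)/(u−d) = 0.3846 and values discount at R = 1.02.
At expiry t=4: V(4,0)=55.6255, V(4,1)=36.7968, V(4,2)=12.6470, V(4,3)=18.3278, V(4,4)=58.0563
Node (3,0) S=72.4180: V=(p*·36.7968+(1−p*)·55.6255)/1.02=47.4350; Δ=(36.7968−55.6255)/(85.4532−66.6245)=-1.0000; B=V−Δ·S=119.8529
Node (3,1) S=92.8839: V=(p*·12.6470+(1−p*)·36.7968)/1.02=26.9690; Δ=(12.6470−36.7968)/(109.6030−85.4532)=-1.0000; B=V−Δ·S=119.8529
Node (3,2) S=119.1337: V=(p*·18.3278+(1−p*)·12.6470)/1.02=14.5411; Δ=(18.3278−12.6470)/(140.5778−109.6030)=0.1834; B=V−Δ·S=-7.3084
Node (3,3) S=152.8020: V=(p*·58.0563+(1−p*)·18.3278)/1.02=32.9490; Δ=(58.0563−18.3278)/(180.3063−140.5778)=1.0000; B=V−Δ·S=-119.8529
Node (2,0) S=78.7152: V=(p*·26.9690+(1−p*)·47.4350)/1.02=38.7877; Δ=(26.9690−47.4350)/(92.8839−72.4180)=-1.0000; B=V−Δ·S=117.5029
Node (2,1) S=100.9608: V=(p*·14.5411+(1−p*)·26.9690)/1.02=21.7540; Δ=(14.5411−26.9690)/(119.1337−92.8839)=-0.4734; B=V−Δ·S=69.5537
Node (2,2) S=129.4932: V=(p*·32.9490+(1−p*)·14.5411)/1.02=21.1971; Δ=(32.9490−14.5411)/(152.8020−119.1337)=0.5467; B=V−Δ·S=-49.6027
Node (1,0) S=85.5600: V=(p*·21.7540+(1−p*)·38.7877)/1.02=31.6042; Δ=(21.7540−38.7877)/(100.9608−78.7152)=-0.7657; B=V−Δ·S=97.1185
Node (1,1) S=109.7400: V=(p*·21.1971+(1−p*)·21.7540)/1.02=21.1174; Δ=(21.1971−21.7540)/(129.4932−100.9608)=-0.0195; B=V−Δ·S=23.2591
Node (0,0) S=93.0000: V=(p*·21.1174+(1−p*)·31.6042)/1.02=27.0302; Δ=(21.1174−31.6042)/(109.7400−85.5600)=-0.4337; B=V−Δ·S=67.3638
Each (Δ,B) replicates both successor values, so the strategy is self-financing and V0 is arbitrage-free.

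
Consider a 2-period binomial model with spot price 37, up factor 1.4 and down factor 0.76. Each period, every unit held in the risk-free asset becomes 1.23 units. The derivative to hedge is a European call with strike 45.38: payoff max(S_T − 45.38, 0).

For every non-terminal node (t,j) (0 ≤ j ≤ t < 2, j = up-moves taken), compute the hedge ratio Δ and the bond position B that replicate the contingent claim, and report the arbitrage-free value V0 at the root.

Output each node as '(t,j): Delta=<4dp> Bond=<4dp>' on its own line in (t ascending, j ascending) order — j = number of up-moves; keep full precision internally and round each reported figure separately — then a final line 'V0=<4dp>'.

Risk-neutral probability p* = (R−d)/(u−d) = (1.23−0.76)/(1.4−0.76) = 0.7344.
Terminal payoffs: V(2,0)=0.0000, V(2,1)=0.0000, V(2,2)=27.1400
  t=1,j=0: stock 28.1200 → up 39.3680 (V=0.0000), down 21.3712 (V=0.0000). Price 0.0000; hedge Δ=0.0000, bond B=0.0000.
  t=1,j=1: stock 51.8000 → up 72.5200 (V=27.1400), down 39.3680 (V=0.0000). Price 16.2040; hedge Δ=0.8187, bond B=-26.2022.
  t=0,j=0: stock 37.0000 → up 51.8000 (V=16.2040), down 28.1200 (V=0.0000). Price 9.6747; hedge Δ=0.6843, bond B=-15.6441.
Root portfolio cost Δ·37+B reproduces V0=9.6747.

(0,0): Delta=0.6843 Bond=-15.6441
(1,0): Delta=0.0000 Bond=0.0000
(1,1): Delta=0.8187 Bond=-26.2022
V0=9.6747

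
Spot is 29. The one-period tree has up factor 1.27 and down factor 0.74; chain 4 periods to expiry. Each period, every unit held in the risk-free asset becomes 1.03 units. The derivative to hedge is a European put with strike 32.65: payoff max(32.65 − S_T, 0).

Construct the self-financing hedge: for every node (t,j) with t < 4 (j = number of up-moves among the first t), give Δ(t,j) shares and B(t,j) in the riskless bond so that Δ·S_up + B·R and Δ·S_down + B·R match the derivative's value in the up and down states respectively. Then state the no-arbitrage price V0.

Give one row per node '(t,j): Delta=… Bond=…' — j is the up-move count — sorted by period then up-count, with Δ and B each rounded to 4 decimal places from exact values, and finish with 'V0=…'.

(0,0): Delta=-0.4191 Bond=18.5512
(1,0): Delta=-0.7194 Bond=25.5534
(1,1): Delta=-0.2742 Bond=13.7734
(2,0): Delta=-1.0000 Bond=30.7758
(2,1): Delta=-0.5841 Bond=22.6324
(2,2): Delta=-0.1248 Bond=7.1969
(3,0): Delta=-1.0000 Bond=31.6990
(3,1): Delta=-1.0000 Bond=31.6990
(3,2): Delta=-0.3836 Bond=16.3700
(3,3): Delta=0.0000 Bond=0.0000
V0=6.3984

The replicating-portfolio and risk-neutral prices coincide; use p* = (1.03−0.74)/(1.27−0.74) = 0.5472 for the latter.
Payoff layer (t=4): V(4,0)=23.9539, V(4,1)=17.7256, V(4,2)=7.0365, V(4,3)=0.0000, V(4,4)=0.0000
  t=3,j=0: stock 11.7515 → up 14.9244 (V=17.7256), down 8.6961 (V=23.9539). Price 19.9475; hedge Δ=-1.0000, bond B=31.6990.
  t=3,j=1: stock 20.1681 → up 25.6135 (V=7.0365), down 14.9244 (V=17.7256). Price 11.5309; hedge Δ=-1.0000, bond B=31.6990.
  t=3,j=2: stock 34.6128 → up 43.9583 (V=0.0000), down 25.6135 (V=7.0365). Price 3.0935; hedge Δ=-0.3836, bond B=16.3700.
  t=3,j=3: stock 59.4031 → up 75.4419 (V=0.0000), down 43.9583 (V=0.0000). Price 0.0000; hedge Δ=0.0000, bond B=0.0000.
  t=2,j=0: stock 15.8804 → up 20.1681 (V=11.5309), down 11.7515 (V=19.9475). Price 14.8954; hedge Δ=-1.0000, bond B=30.7758.
  t=2,j=1: stock 27.2542 → up 34.6128 (V=3.0935), down 20.1681 (V=11.5309). Price 6.7129; hedge Δ=-0.5841, bond B=22.6324.
  t=2,j=2: stock 46.7741 → up 59.4031 (V=0.0000), down 34.6128 (V=3.0935). Price 1.3600; hedge Δ=-0.1248, bond B=7.1969.
  t=1,j=0: stock 21.4600 → up 27.2542 (V=6.7129), down 15.8804 (V=14.8954). Price 10.1147; hedge Δ=-0.7194, bond B=25.5534.
  t=1,j=1: stock 36.8300 → up 46.7741 (V=1.3600), down 27.2542 (V=6.7129). Price 3.6737; hedge Δ=-0.2742, bond B=13.7734.
  t=0,j=0: stock 29.0000 → up 36.8300 (V=3.6737), down 21.4600 (V=10.1147). Price 6.3984; hedge Δ=-0.4191, bond B=18.5512.
Check: Δ(0,0)·S0 + B(0,0) = 6.3984 = V0.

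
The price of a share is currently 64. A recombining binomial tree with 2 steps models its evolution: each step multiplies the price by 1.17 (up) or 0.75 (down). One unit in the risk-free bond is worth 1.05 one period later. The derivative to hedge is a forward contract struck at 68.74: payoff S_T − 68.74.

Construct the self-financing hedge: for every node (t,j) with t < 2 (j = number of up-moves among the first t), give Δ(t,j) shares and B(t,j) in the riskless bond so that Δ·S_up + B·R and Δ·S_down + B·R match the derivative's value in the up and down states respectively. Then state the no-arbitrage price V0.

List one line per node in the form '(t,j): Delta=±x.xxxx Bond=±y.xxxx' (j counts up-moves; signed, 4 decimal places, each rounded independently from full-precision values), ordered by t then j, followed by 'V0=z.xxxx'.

Under the risk-neutral measure, an up-move has probability p* = (R−d)/(u−d) = 0.7143 and values discount at R = 1.05.
Terminal payoffs: V(2,0)=-32.7400, V(2,1)=-12.5800, V(2,2)=18.8696
  t=1,j=0: stock 48.0000 → up 56.1600 (V=-12.5800), down 36.0000 (V=-32.7400). Price -17.4667; hedge Δ=1.0000, bond B=-65.4667.
  t=1,j=1: stock 74.8800 → up 87.6096 (V=18.8696), down 56.1600 (V=-12.5800). Price 9.4133; hedge Δ=1.0000, bond B=-65.4667.
  t=0,j=0: stock 64.0000 → up 74.8800 (V=9.4133), down 48.0000 (V=-17.4667). Price 1.6508; hedge Δ=1.0000, bond B=-62.3492.
Self-financing check: at every node Δ·S+B equals the discounted successor values.

(0,0): Delta=1.0000 Bond=-62.3492
(1,0): Delta=1.0000 Bond=-65.4667
(1,1): Delta=1.0000 Bond=-65.4667
V0=1.6508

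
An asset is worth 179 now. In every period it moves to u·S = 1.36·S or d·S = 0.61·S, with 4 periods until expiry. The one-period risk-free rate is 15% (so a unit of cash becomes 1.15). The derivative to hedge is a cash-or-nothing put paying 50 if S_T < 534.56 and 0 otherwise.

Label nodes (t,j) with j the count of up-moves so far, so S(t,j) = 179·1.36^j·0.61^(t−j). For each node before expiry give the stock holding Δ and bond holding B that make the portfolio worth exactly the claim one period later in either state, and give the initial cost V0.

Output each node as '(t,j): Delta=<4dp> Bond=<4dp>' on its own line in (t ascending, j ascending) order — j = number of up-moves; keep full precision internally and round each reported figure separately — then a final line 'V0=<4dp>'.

(0,0): Delta=-0.0914 Bond=37.2662
(1,0): Delta=0.0000 Bond=32.8758
(1,1): Delta=-0.1073 Bond=46.7373
(2,0): Delta=0.0000 Bond=37.8072
(2,1): Delta=0.0000 Bond=37.8072
(2,2): Delta=-0.1261 Bond=59.9471
(3,0): Delta=0.0000 Bond=43.4783
(3,1): Delta=0.0000 Bond=43.4783
(3,2): Delta=0.0000 Bond=43.4783
(3,3): Delta=-0.1481 Bond=78.8406
V0=20.9051

Under the risk-neutral measure, an up-move has probability p* = (R−d)/(u−d) = 0.7200 and values discount at R = 1.15.
Terminal values V(4,·): V(4,0)=50.0000, V(4,1)=50.0000, V(4,2)=50.0000, V(4,3)=50.0000, V(4,4)=0.0000
  t=3,j=0: stock 40.6296 → up 55.2563 (V=50.0000), down 24.7841 (V=50.0000). Price 43.4783; hedge Δ=0.0000, bond B=43.4783.
  t=3,j=1: stock 90.5840 → up 123.1943 (V=50.0000), down 55.2563 (V=50.0000). Price 43.4783; hedge Δ=0.0000, bond B=43.4783.
  t=3,j=2: stock 201.9578 → up 274.6626 (V=50.0000), down 123.1943 (V=50.0000). Price 43.4783; hedge Δ=0.0000, bond B=43.4783.
  t=3,j=3: stock 450.2666 → up 612.3626 (V=0.0000), down 274.6626 (V=50.0000). Price 12.1739; hedge Δ=-0.1481, bond B=78.8406.
  t=2,j=0: stock 66.6059 → up 90.5840 (V=43.4783), down 40.6296 (V=43.4783). Price 37.8072; hedge Δ=0.0000, bond B=37.8072.
  t=2,j=1: stock 148.4984 → up 201.9578 (V=43.4783), down 90.5840 (V=43.4783). Price 37.8072; hedge Δ=0.0000, bond B=37.8072.
  t=2,j=2: stock 331.0784 → up 450.2666 (V=12.1739), down 201.9578 (V=43.4783). Price 18.2079; hedge Δ=-0.1261, bond B=59.9471.
  t=1,j=0: stock 109.1900 → up 148.4984 (V=37.8072), down 66.6059 (V=37.8072). Price 32.8758; hedge Δ=0.0000, bond B=32.8758.
  t=1,j=1: stock 243.4400 → up 331.0784 (V=18.2079), down 148.4984 (V=37.8072). Price 20.6050; hedge Δ=-0.1073, bond B=46.7373.
  t=0,j=0: stock 179.0000 → up 243.4400 (V=20.6050), down 109.1900 (V=32.8758). Price 20.9051; hedge Δ=-0.0914, bond B=37.2662.
The time-0 hedge costs 20.9051, which is the no-arbitrage price.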